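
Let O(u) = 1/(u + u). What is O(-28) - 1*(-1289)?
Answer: 72183/56 ≈ 1289.0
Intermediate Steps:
O(u) = 1/(2*u)
O(-28) - 1*(-1289) = (½)/(-28) - 1*(-1289) = (½)*(-1/28) + 1289 = -1/56 + 1289 = 72183/56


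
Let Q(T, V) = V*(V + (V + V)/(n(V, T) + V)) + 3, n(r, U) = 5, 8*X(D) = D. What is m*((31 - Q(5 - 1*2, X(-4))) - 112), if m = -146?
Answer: 221701/18 ≈ 12317.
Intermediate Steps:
X(D) = D/8
Q(T, V) = 3 + V*(V + 2*V/(5 + V)) (Q(T, V) = V*(V + (V + V)/(5 + V)) + 3 = V*(V + (2*V)/(5 + V)) + 3 = V*(V + 2*V/(5 + V)) + 3 = 3 + V*(V + 2*V/(5 + V)))
m*((31 - Q(5 - 1*2, X(-4))) - 112) = -146*((31 - (15 + ((⅛)*(-4))³ + 3*((⅛)*(-4)) + 7*((⅛)*(-4))²)/(5 + (⅛)*(-4))) - 112) = -146*((31 - (15 + (-½)³ + 3*(-½) + 7*(-½)²)/(5 - ½)) - 112) = -146*((31 - (15 - ⅛ - 3/2 + 7*(¼))/9/2) - 112) = -146*((31 - 2*(15 - ⅛ - 3/2 + 7/4)/9) - 112) = -146*((31 - 2*121/(9*8)) - 112) = -146*((31 - 1*121/36) - 112) = -146*((31 - 121/36) - 112) = -146*(995/36 - 112) = -146*(-3037/36) = 221701/18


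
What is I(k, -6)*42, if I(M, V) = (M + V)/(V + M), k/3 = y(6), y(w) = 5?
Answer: 42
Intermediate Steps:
k = 15 (k = 3*5 = 15)
I(M, V) = 1 (I(M, V) = (M + V)/(M + V) = 1)
I(k, -6)*42 = 1*42 = 42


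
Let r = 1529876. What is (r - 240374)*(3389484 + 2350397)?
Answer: 7401588029262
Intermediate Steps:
(r - 240374)*(3389484 + 2350397) = (1529876 - 240374)*(3389484 + 2350397) = 1289502*5739881 = 7401588029262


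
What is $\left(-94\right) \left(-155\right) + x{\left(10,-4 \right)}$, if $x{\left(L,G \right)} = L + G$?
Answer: $14576$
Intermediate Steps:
$x{\left(L,G \right)} = G + L$
$\left(-94\right) \left(-155\right) + x{\left(10,-4 \right)} = \left(-94\right) \left(-155\right) + \left(-4 + 10\right) = 14570 + 6 = 14576$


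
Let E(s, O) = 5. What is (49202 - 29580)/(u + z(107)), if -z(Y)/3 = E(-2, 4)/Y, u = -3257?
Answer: -1049777/174257 ≈ -6.0243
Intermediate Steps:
z(Y) = -15/Y
(49202 - 29580)/(u + z(107)) = (49202 - 29580)/(-3257 - 15/107) = 19622/(-3257 - 15*1/107) = 19622/(-3257 - 15/107) = 19622/(-348514/107) = 19622*(-107/348514) = -1049777/174257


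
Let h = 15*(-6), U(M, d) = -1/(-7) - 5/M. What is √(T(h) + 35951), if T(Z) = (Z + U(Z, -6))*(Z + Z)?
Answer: √2553649/7 ≈ 228.29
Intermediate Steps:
U(M, d) = ⅐ - 5/M (U(M, d) = -1*(-⅐) - 5/M = ⅐ - 5/M)
h = -90
T(Z) = 2*Z*(Z + (-35 + Z)/(7*Z)) (T(Z) = (Z + (-35 + Z)/(7*Z))*(Z + Z) = (Z + (-35 + Z)/(7*Z))*(2*Z) = 2*Z*(Z + (-35 + Z)/(7*Z)))
√(T(h) + 35951) = √((-10 + 2*(-90)² + (2/7)*(-90)) + 35951) = √((-10 + 2*8100 - 180/7) + 35951) = √((-10 + 16200 - 180/7) + 35951) = √(113150/7 + 35951) = √(364807/7) = √2553649/7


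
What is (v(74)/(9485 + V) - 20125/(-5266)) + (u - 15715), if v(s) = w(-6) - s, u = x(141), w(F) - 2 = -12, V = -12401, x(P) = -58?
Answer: -20178802937/1279638 ≈ -15769.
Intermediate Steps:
w(F) = -10 (w(F) = 2 - 12 = -10)
u = -58
v(s) = -10 - s
(v(74)/(9485 + V) - 20125/(-5266)) + (u - 15715) = ((-10 - 1*74)/(9485 - 12401) - 20125/(-5266)) + (-58 - 15715) = ((-10 - 74)/(-2916) - 20125*(-1/5266)) - 15773 = (-84*(-1/2916) + 20125/5266) - 15773 = (7/243 + 20125/5266) - 15773 = 4927237/1279638 - 15773 = -20178802937/1279638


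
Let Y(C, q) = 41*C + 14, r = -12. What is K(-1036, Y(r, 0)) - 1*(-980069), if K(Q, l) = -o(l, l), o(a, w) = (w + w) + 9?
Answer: 981016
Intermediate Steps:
Y(C, q) = 14 + 41*C
o(a, w) = 9 + 2*w (o(a, w) = 2*w + 9 = 9 + 2*w)
K(Q, l) = -9 - 2*l (K(Q, l) = -(9 + 2*l) = -9 - 2*l)
K(-1036, Y(r, 0)) - 1*(-980069) = (-9 - 2*(14 + 41*(-12))) - 1*(-980069) = (-9 - 2*(14 - 492)) + 980069 = (-9 - 2*(-478)) + 980069 = (-9 + 956) + 980069 = 947 + 980069 = 981016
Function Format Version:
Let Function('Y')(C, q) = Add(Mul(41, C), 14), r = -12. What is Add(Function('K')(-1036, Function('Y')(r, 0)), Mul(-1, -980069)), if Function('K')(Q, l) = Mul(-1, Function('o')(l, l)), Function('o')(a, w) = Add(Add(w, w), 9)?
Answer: 981016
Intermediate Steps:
Function('Y')(C, q) = Add(14, Mul(41, C))
Function('o')(a, w) = Add(9, Mul(2, w)) (Function('o')(a, w) = Add(Mul(2, w), 9) = Add(9, Mul(2, w)))
Function('K')(Q, l) = Add(-9, Mul(-2, l)) (Function('K')(Q, l) = Mul(-1, Add(9, Mul(2, l))) = Add(-9, Mul(-2, l)))
Add(Function('K')(-1036, Function('Y')(r, 0)), Mul(-1, -980069)) = Add(Add(-9, Mul(-2, Add(14, Mul(41, -12)))), Mul(-1, -980069)) = Add(Add(-9, Mul(-2, Add(14, -492))), 980069) = Add(Add(-9, Mul(-2, -478)), 980069) = Add(Add(-9, 956), 980069) = Add(947, 980069) = 981016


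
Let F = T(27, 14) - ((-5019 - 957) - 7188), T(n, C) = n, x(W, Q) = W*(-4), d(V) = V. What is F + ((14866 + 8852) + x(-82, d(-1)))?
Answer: 37237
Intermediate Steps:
x(W, Q) = -4*W
F = 13191 (F = 27 - ((-5019 - 957) - 7188) = 27 - (-5976 - 7188) = 27 - 1*(-13164) = 27 + 13164 = 13191)
F + ((14866 + 8852) + x(-82, d(-1))) = 13191 + ((14866 + 8852) - 4*(-82)) = 13191 + (23718 + 328) = 13191 + 24046 = 37237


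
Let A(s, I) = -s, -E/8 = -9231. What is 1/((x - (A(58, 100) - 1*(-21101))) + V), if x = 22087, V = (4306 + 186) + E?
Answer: 1/79384 ≈ 1.2597e-5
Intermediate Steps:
E = 73848 (E = -8*(-9231) = 73848)
V = 78340 (V = (4306 + 186) + 73848 = 4492 + 73848 = 78340)
1/((x - (A(58, 100) - 1*(-21101))) + V) = 1/((22087 - (-1*58 - 1*(-21101))) + 78340) = 1/((22087 - (-58 + 21101)) + 78340) = 1/((22087 - 1*21043) + 78340) = 1/((22087 - 21043) + 78340) = 1/(1044 + 78340) = 1/79384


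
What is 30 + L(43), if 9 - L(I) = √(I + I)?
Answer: 39 - √86 ≈ 29.726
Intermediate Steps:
L(I) = 9 - √2*√I (L(I) = 9 - √(I + I) = 9 - √(2*I) = 9 - √2*√I)
30 + L(43) = 30 + (9 - √2*√43) = 30 + (9 - √86) = 39 - √86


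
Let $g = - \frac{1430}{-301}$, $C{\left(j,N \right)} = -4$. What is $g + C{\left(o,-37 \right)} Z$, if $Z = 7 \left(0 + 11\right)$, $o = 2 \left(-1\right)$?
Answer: $- \frac{91278}{301} \approx -303.25$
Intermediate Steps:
$o = -2$
$g = \frac{1430}{301}$ ($g = \left(-1430\right) \left(- \frac{1}{301}\right) = \frac{1430}{301} \approx 4.7508$)
$Z = 77$ ($Z = 7 \cdot 11 = 77$)
$g + C{\left(o,-37 \right)} Z = \frac{1430}{301} - 308 = - \frac{91278}{301}$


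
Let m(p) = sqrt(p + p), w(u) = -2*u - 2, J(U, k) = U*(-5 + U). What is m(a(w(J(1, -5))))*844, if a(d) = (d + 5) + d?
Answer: 844*sqrt(34) ≈ 4921.3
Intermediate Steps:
w(u) = -2 - 2*u
a(d) = 5 + 2*d (a(d) = (5 + d) + d = 5 + 2*d)
m(p) = sqrt(2)*sqrt(p) (m(p) = sqrt(2*p) = sqrt(2)*sqrt(p))
m(a(w(J(1, -5))))*844 = (sqrt(2)*sqrt(5 + 2*(-2 - 2*(-5 + 1))))*844 = (sqrt(2)*sqrt(5 + 2*(-2 - 2*(-4))))*844 = (sqrt(2)*sqrt(5 + 2*(-2 + 8)))*844 = (sqrt(2)*sqrt(5 + 2*6))*844 = (sqrt(2)*sqrt(5 + 12))*844 = (sqrt(2)*sqrt(17))*844 = sqrt(34)*844 = 844*sqrt(34)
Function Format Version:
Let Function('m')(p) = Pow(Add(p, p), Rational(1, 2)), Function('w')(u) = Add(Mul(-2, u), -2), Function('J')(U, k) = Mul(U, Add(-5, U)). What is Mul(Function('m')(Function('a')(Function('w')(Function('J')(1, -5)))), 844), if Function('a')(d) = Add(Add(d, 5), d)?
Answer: Mul(844, Pow(34, Rational(1, 2))) ≈ 4921.3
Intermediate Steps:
Function('w')(u) = Add(-2, Mul(-2, u))
Function('a')(d) = Add(5, Mul(2, d)) (Function('a')(d) = Add(Add(5, d), d) = Add(5, Mul(2, d)))
Function('m')(p) = Mul(Pow(2, Rational(1, 2)), Pow(p, Rational(1, 2))) (Function('m')(p) = Pow(Mul(2, p), Rational(1, 2)) = Mul(Pow(2, Rational(1, 2)), Pow(p, Rational(1, 2))))
Mul(Function('m')(Function('a')(Function('w')(Function('J')(1, -5)))), 844) = Mul(Mul(Pow(2, Rational(1, 2)), Pow(Add(5, Mul(2, Add(-2, Mul(-2, Mul(1, Add(-5, 1)))))), Rational(1, 2))), 844) = Mul(Mul(Pow(2, Rational(1, 2)), Pow(Add(5, Mul(2, Add(-2, Mul(-2, Mul(1, -4))))), Rational(1, 2))), 844) = Mul(Mul(Pow(2, Rational(1, 2)), Pow(Add(5, Mul(2, Add(-2, Mul(-2, -4)))), Rational(1, 2))), 844) = Mul(Mul(Pow(2, Rational(1, 2)), Pow(Add(5, Mul(2, Add(-2, 8))), Rational(1, 2))), 844) = Mul(Mul(Pow(2, Rational(1, 2)), Pow(Add(5, Mul(2, 6)), Rational(1, 2))), 844) = Mul(Mul(Pow(2, Rational(1, 2)), Pow(Add(5, 12), Rational(1, 2))), 844) = Mul(Mul(Pow(2, Rational(1, 2)), Pow(17, Rational(1, 2))), 844) = Mul(Pow(34, Rational(1, 2)), 844) = Mul(844, Pow(34, Rational(1, 2)))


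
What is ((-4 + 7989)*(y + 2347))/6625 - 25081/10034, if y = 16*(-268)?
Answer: -31136394743/13295050 ≈ -2342.0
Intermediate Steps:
y = -4288
((-4 + 7989)*(y + 2347))/6625 - 25081/10034 = ((-4 + 7989)*(-4288 + 2347))/6625 - 25081/10034 = (7985*(-1941))*(1/6625) - 25081*1/10034 = -15498885*1/6625 - 25081/10034 = -3099777/1325 - 25081/10034 = -31136394743/13295050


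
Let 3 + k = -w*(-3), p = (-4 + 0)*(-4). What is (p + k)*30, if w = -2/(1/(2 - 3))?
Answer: 570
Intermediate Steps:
p = 16 (p = -4*(-4) = 16)
w = 2 (w = -2/(1/(-1)) = -2/(-1) = -2*(-1) = 2)
k = 3 (k = -3 - 1*2*(-3) = -3 - 2*(-3) = -3 + 6 = 3)
(p + k)*30 = (16 + 3)*30 = 19*30 = 570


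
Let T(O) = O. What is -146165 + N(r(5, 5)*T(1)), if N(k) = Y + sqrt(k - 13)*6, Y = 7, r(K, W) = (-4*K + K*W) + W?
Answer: -146158 + 6*I*sqrt(3) ≈ -1.4616e+5 + 10.392*I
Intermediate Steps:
r(K, W) = W - 4*K + K*W
N(k) = 7 + 6*sqrt(-13 + k) (N(k) = 7 + sqrt(k - 13)*6 = 7 + sqrt(-13 + k)*6 = 7 + 6*sqrt(-13 + k))
-146165 + N(r(5, 5)*T(1)) = -146165 + (7 + 6*sqrt(-13 + (5 - 4*5 + 5*5)*1)) = -146165 + (7 + 6*sqrt(-13 + (5 - 20 + 25)*1)) = -146165 + (7 + 6*sqrt(-13 + 10*1)) = -146165 + (7 + 6*sqrt(-13 + 10)) = -146165 + (7 + 6*sqrt(-3)) = -146165 + (7 + 6*(I*sqrt(3))) = -146165 + (7 + 6*I*sqrt(3)) = -146158 + 6*I*sqrt(3)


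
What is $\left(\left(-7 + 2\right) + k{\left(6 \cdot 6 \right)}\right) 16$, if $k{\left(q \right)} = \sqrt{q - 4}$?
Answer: $-80 + 64 \sqrt{2} \approx 10.51$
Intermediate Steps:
$k{\left(q \right)} = \sqrt{-4 + q}$
$\left(\left(-7 + 2\right) + k{\left(6 \cdot 6 \right)}\right) 16 = \left(\left(-7 + 2\right) + \sqrt{-4 + 6 \cdot 6}\right) 16 = \left(-5 + \sqrt{-4 + 36}\right) 16 = \left(-5 + \sqrt{32}\right) 16 = \left(-5 + 4 \sqrt{2}\right) 16 = -80 + 64 \sqrt{2}$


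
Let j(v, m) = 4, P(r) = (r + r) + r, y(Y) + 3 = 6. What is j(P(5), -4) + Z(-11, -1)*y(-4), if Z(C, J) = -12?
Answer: -32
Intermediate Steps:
y(Y) = 3 (y(Y) = -3 + 6 = 3)
P(r) = 3*r (P(r) = 2*r + r = 3*r)
j(P(5), -4) + Z(-11, -1)*y(-4) = 4 - 12*3 = 4 - 36 = -32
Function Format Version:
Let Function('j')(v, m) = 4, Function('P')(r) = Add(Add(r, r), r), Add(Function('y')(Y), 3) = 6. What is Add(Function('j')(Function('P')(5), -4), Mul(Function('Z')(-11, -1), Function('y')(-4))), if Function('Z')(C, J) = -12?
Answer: -32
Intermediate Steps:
Function('y')(Y) = 3 (Function('y')(Y) = Add(-3, 6) = 3)
Function('P')(r) = Mul(3, r) (Function('P')(r) = Add(Mul(2, r), r) = Mul(3, r))
Add(Function('j')(Function('P')(5), -4), Mul(Function('Z')(-11, -1), Function('y')(-4))) = Add(4, Mul(-12, 3)) = Add(4, -36) = -32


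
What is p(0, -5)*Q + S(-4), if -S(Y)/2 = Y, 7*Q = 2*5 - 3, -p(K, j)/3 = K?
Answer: 8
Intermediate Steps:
p(K, j) = -3*K
Q = 1 (Q = (2*5 - 3)/7 = (10 - 3)/7 = (⅐)*7 = 1)
S(Y) = -2*Y
p(0, -5)*Q + S(-4) = -3*0*1 - 2*(-4) = 0*1 + 8 = 0 + 8 = 8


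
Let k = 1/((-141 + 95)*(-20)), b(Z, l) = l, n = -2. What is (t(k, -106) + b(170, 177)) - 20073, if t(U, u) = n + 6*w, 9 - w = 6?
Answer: -19880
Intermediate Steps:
w = 3 (w = 9 - 1*6 = 9 - 6 = 3)
k = 1/920 (k = -1/20/(-46) = -1/46*(-1/20) = 1/920 ≈ 0.0010870)
t(U, u) = 16 (t(U, u) = -2 + 6*3 = -2 + 18 = 16)
(t(k, -106) + b(170, 177)) - 20073 = (16 + 177) - 20073 = 193 - 20073 = -19880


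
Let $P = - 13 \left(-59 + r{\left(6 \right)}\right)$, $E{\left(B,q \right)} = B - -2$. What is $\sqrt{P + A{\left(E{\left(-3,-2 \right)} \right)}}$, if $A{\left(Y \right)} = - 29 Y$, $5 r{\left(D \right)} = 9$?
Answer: $\frac{\sqrt{19315}}{5} \approx 27.796$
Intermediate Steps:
$r{\left(D \right)} = \frac{9}{5}$ ($r{\left(D \right)} = \frac{1}{5} \cdot 9 = \frac{9}{5}$)
$E{\left(B,q \right)} = 2 + B$ ($E{\left(B,q \right)} = B + 2 = 2 + B$)
$P = \frac{3718}{5}$ ($P = - 13 \left(-59 + \frac{9}{5}\right) = \left(-13\right) \left(- \frac{286}{5}\right) = \frac{3718}{5} \approx 743.6$)
$\sqrt{P + A{\left(E{\left(-3,-2 \right)} \right)}} = \sqrt{\frac{3718}{5} - 29 \left(2 - 3\right)} = \sqrt{\frac{3718}{5} - -29} = \sqrt{\frac{3718}{5} + 29} = \sqrt{\frac{3863}{5}} = \frac{\sqrt{19315}}{5}$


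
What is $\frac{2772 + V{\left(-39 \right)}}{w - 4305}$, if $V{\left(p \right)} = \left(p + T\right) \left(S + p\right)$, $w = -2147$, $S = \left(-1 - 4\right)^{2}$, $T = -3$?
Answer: $- \frac{840}{1613} \approx -0.52077$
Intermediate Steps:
$S = 25$ ($S = \left(-5\right)^{2} = 25$)
$V{\left(p \right)} = \left(-3 + p\right) \left(25 + p\right)$ ($V{\left(p \right)} = \left(p - 3\right) \left(25 + p\right) = \left(-3 + p\right) \left(25 + p\right)$)
$\frac{2772 + V{\left(-39 \right)}}{w - 4305} = \frac{2772 + \left(-75 + \left(-39\right)^{2} + 22 \left(-39\right)\right)}{-2147 - 4305} = \frac{2772 - -588}{-6452} = \left(2772 + 588\right) \left(- \frac{1}{6452}\right) = 3360 \left(- \frac{1}{6452}\right) = - \frac{840}{1613}$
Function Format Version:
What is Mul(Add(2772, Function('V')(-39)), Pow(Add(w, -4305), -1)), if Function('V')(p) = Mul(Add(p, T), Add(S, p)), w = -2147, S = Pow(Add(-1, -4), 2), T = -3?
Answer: Rational(-840, 1613) ≈ -0.52077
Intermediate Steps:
S = 25 (S = Pow(-5, 2) = 25)
Function('V')(p) = Mul(Add(-3, p), Add(25, p)) (Function('V')(p) = Mul(Add(p, -3), Add(25, p)) = Mul(Add(-3, p), Add(25, p)))
Mul(Add(2772, Function('V')(-39)), Pow(Add(w, -4305), -1)) = Mul(Add(2772, Add(-75, Pow(-39, 2), Mul(22, -39))), Pow(Add(-2147, -4305), -1)) = Mul(Add(2772, Add(-75, 1521, -858)), Pow(-6452, -1)) = Mul(Add(2772, 588), Rational(-1, 6452)) = Mul(3360, Rational(-1, 6452)) = Rational(-840, 1613)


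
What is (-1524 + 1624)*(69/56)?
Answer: 1725/14 ≈ 123.21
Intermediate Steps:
(-1524 + 1624)*(69/56) = 100*(69*(1/56)) = 100*(69/56) = 1725/14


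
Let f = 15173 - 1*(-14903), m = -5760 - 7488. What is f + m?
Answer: 16828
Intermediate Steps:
m = -13248
f = 30076 (f = 15173 + 14903 = 30076)
f + m = 30076 - 13248 = 16828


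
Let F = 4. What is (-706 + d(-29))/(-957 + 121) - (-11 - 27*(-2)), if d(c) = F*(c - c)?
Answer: -17621/418 ≈ -42.156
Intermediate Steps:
d(c) = 0 (d(c) = 4*(c - c) = 4*0 = 0)
(-706 + d(-29))/(-957 + 121) - (-11 - 27*(-2)) = (-706 + 0)/(-957 + 121) - (-11 - 27*(-2)) = -706/(-836) - (-11 + 54) = -706*(-1/836) - 1*43 = 353/418 - 43 = -17621/418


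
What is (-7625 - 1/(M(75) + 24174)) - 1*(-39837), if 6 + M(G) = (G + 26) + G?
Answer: 784168927/24344 ≈ 32212.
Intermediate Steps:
M(G) = 20 + 2*G (M(G) = -6 + ((G + 26) + G) = -6 + ((26 + G) + G) = -6 + (26 + 2*G) = 20 + 2*G)
(-7625 - 1/(M(75) + 24174)) - 1*(-39837) = (-7625 - 1/((20 + 2*75) + 24174)) - 1*(-39837) = (-7625 - 1/((20 + 150) + 24174)) + 39837 = (-7625 - 1/(170 + 24174)) + 39837 = (-7625 - 1/24344) + 39837 = -185623001/24344 + 39837 = 784168927/24344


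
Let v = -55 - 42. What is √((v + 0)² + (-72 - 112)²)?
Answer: √43265 ≈ 208.00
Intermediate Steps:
v = -97
√((v + 0)² + (-72 - 112)²) = √((-97 + 0)² + (-72 - 112)²) = √((-97)² + (-184)²) = √(9409 + 33856) = √43265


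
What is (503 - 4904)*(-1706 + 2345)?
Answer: -2812239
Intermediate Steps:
(503 - 4904)*(-1706 + 2345) = -4401*639 = -2812239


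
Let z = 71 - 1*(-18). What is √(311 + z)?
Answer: 20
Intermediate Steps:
z = 89 (z = 71 + 18 = 89)
√(311 + z) = √(311 + 89) = √400 = 20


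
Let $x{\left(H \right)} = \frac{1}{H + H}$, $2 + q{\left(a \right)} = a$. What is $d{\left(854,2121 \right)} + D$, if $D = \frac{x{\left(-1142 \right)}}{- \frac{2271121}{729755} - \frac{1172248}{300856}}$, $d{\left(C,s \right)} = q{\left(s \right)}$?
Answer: $\frac{930894992104996477}{439308619471968} \approx 2119.0$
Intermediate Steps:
$q{\left(a \right)} = -2 + a$
$d{\left(C,s \right)} = -2 + s$
$x{\left(H \right)} = \frac{1}{2 H}$
$D = \frac{27443896285}{439308619471968}$ ($D = \frac{\frac{1}{2} \frac{1}{-1142}}{- \frac{2271121}{729755} - \frac{1172248}{300856}} = \frac{\frac{1}{2} \left(- \frac{1}{1142}\right)}{\left(-2271121\right) \frac{1}{729755} - \frac{146531}{37607}} = - \frac{1}{2284 \left(- \frac{2271121}{729755} - \frac{146531}{37607}\right)} = - \frac{1}{2284 \left(- \frac{192341777352}{27443896285}\right)} = \left(- \frac{1}{2284}\right) \left(- \frac{27443896285}{192341777352}\right) = \frac{27443896285}{439308619471968} \approx 6.2471 \cdot 10^{-5}$)
$d{\left(854,2121 \right)} + D = \left(-2 + 2121\right) + \frac{27443896285}{439308619471968} = 2119 + \frac{27443896285}{439308619471968} = \frac{930894992104996477}{439308619471968}$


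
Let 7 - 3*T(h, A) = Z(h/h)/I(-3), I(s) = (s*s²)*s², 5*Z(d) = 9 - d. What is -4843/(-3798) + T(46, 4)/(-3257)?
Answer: 6384736169/5009884830 ≈ 1.2744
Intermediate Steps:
Z(d) = 9/5 - d/5 (Z(d) = (9 - d)/5 = 9/5 - d/5)
I(s) = s⁵ (I(s) = s³*s² = s⁵)
T(h, A) = 8513/3645 (T(h, A) = 7/3 - (9/5 - h/(5*h))/(3*((-3)⁵)) = 7/3 - (9/5 - ⅕*1)/(3*(-243)) = 7/3 - (9/5 - ⅕)*(-1)/(3*243) = 7/3 - 8*(-1)/(15*243) = 7/3 - ⅓*(-8/1215) = 7/3 + 8/3645 = 8513/3645)
-4843/(-3798) + T(46, 4)/(-3257) = -4843/(-3798) + (8513/3645)/(-3257) = -4843*(-1/3798) + (8513/3645)*(-1/3257) = 4843/3798 - 8513/11871765 = 6384736169/5009884830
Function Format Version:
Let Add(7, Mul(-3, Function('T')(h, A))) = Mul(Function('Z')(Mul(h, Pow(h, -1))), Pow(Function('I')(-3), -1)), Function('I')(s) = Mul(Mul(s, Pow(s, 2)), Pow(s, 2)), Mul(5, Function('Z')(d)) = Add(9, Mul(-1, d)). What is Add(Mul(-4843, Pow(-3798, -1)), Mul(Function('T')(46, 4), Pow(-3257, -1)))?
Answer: Rational(6384736169, 5009884830) ≈ 1.2744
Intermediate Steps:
Function('Z')(d) = Add(Rational(9, 5), Mul(Rational(-1, 5), d)) (Function('Z')(d) = Mul(Rational(1, 5), Add(9, Mul(-1, d))) = Add(Rational(9, 5), Mul(Rational(-1, 5), d)))
Function('I')(s) = Pow(s, 5) (Function('I')(s) = Mul(Pow(s, 3), Pow(s, 2)) = Pow(s, 5))
Function('T')(h, A) = Rational(8513, 3645) (Function('T')(h, A) = Add(Rational(7, 3), Mul(Rational(-1, 3), Mul(Add(Rational(9, 5), Mul(Rational(-1, 5), Mul(h, Pow(h, -1)))), Pow(Pow(-3, 5), -1)))) = Add(Rational(7, 3), Mul(Rational(-1, 3), Mul(Add(Rational(9, 5), Mul(Rational(-1, 5), 1)), Pow(-243, -1)))) = Add(Rational(7, 3), Mul(Rational(-1, 3), Mul(Add(Rational(9, 5), Rational(-1, 5)), Rational(-1, 243)))) = Add(Rational(7, 3), Mul(Rational(-1, 3), Mul(Rational(8, 5), Rational(-1, 243)))) = Add(Rational(7, 3), Mul(Rational(-1, 3), Rational(-8, 1215))) = Add(Rational(7, 3), Rational(8, 3645)) = Rational(8513, 3645))
Add(Mul(-4843, Pow(-3798, -1)), Mul(Function('T')(46, 4), Pow(-3257, -1))) = Add(Mul(-4843, Pow(-3798, -1)), Mul(Rational(8513, 3645), Pow(-3257, -1))) = Add(Mul(-4843, Rational(-1, 3798)), Mul(Rational(8513, 3645), Rational(-1, 3257))) = Add(Rational(4843, 3798), Rational(-8513, 11871765)) = Rational(6384736169, 5009884830)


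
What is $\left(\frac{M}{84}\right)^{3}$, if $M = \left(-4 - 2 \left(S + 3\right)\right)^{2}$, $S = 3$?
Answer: $\frac{262144}{9261} \approx 28.306$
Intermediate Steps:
$M = 256$ ($M = \left(-4 - 2 \left(3 + 3\right)\right)^{2} = \left(-4 - 12\right)^{2} = \left(-16\right)^{2} = 256$)
$\left(\frac{M}{84}\right)^{3} = \left(\frac{256}{84}\right)^{3} = \left(256 \cdot \frac{1}{84}\right)^{3} = \left(\frac{64}{21}\right)^{3} = \frac{262144}{9261}$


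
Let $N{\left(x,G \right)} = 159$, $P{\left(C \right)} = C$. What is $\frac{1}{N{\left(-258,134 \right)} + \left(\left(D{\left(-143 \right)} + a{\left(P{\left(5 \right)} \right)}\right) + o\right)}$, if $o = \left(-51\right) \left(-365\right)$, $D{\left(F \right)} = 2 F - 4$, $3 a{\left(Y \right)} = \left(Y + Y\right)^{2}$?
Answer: $\frac{3}{55552} \approx 5.4003 \cdot 10^{-5}$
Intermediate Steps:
$a{\left(Y \right)} = \frac{4 Y^{2}}{3}$ ($a{\left(Y \right)} = \frac{\left(Y + Y\right)^{2}}{3} = \frac{\left(2 Y\right)^{2}}{3} = \frac{4 Y^{2}}{3}$)
$D{\left(F \right)} = -4 + 2 F$
$o = 18615$
$\frac{1}{N{\left(-258,134 \right)} + \left(\left(D{\left(-143 \right)} + a{\left(P{\left(5 \right)} \right)}\right) + o\right)} = \frac{1}{159 + \left(\left(\left(-4 + 2 \left(-143\right)\right) + \frac{4 \cdot 5^{2}}{3}\right) + 18615\right)} = \frac{1}{159 + \left(\left(\left(-4 - 286\right) + \frac{4}{3} \cdot 25\right) + 18615\right)} = \frac{1}{159 + \left(\left(-290 + \frac{100}{3}\right) + 18615\right)} = \frac{1}{159 + \left(- \frac{770}{3} + 18615\right)} = \frac{1}{159 + \frac{55075}{3}} = \frac{1}{\frac{55552}{3}} = \frac{3}{55552}$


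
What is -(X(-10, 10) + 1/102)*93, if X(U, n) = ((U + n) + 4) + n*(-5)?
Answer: 145421/34 ≈ 4277.1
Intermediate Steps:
X(U, n) = 4 + U - 4*n (X(U, n) = (4 + U + n) - 5*n = 4 + U - 4*n)
-(X(-10, 10) + 1/102)*93 = -((4 - 10 - 4*10) + 1/102)*93 = -((4 - 10 - 40) + 1/102)*93 = -(-46 + 1/102)*93 = -(-4691)*93/102 = -1*(-145421/34) = 145421/34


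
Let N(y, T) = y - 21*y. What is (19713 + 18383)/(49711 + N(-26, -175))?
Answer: 38096/50231 ≈ 0.75842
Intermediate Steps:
N(y, T) = -20*y (N(y, T) = y - 21*y = -20*y)
(19713 + 18383)/(49711 + N(-26, -175)) = (19713 + 18383)/(49711 - 20*(-26)) = 38096/(49711 + 520) = 38096/50231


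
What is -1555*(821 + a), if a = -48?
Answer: -1202015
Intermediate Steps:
-1555*(821 + a) = -1555*(821 - 48) = -1555*773 = -1202015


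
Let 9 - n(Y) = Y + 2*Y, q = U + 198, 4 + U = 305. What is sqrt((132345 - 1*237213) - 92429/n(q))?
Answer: I*sqrt(14503457415)/372 ≈ 323.74*I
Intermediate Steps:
U = 301 (U = -4 + 305 = 301)
q = 499 (q = 301 + 198 = 499)
n(Y) = 9 - 3*Y (n(Y) = 9 - (Y + 2*Y) = 9 - 3*Y)
sqrt((132345 - 1*237213) - 92429/n(q)) = sqrt((132345 - 1*237213) - 92429/(9 - 3*499)) = sqrt((132345 - 237213) - 92429/(9 - 1497)) = sqrt(-104868 - 92429/(-1488)) = sqrt(-104868 - 92429*(-1/1488)) = sqrt(-104868 + 92429/1488) = sqrt(-155951155/1488) = I*sqrt(14503457415)/372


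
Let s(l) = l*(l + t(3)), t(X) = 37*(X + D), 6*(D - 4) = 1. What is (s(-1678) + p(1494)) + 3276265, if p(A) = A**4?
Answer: 14945971056886/3 ≈ 4.9820e+12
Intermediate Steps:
D = 25/6 (D = 4 + (1/6)*1 = 4 + 1/6 = 25/6 ≈ 4.1667)
t(X) = 925/6 + 37*X (t(X) = 37*(X + 25/6) = 37*(25/6 + X) = 925/6 + 37*X)
s(l) = l*(1591/6 + l) (s(l) = l*(l + (925/6 + 37*3)) = l*(l + (925/6 + 111)) = l*(l + 1591/6) = l*(1591/6 + l))
(s(-1678) + p(1494)) + 3276265 = ((1/6)*(-1678)*(1591 + 6*(-1678)) + 1494**4) + 3276265 = ((1/6)*(-1678)*(1591 - 10068) + 4981984705296) + 3276265 = ((1/6)*(-1678)*(-8477) + 4981984705296) + 3276265 = (7112203/3 + 4981984705296) + 3276265 = 14945961228091/3 + 3276265 = 14945971056886/3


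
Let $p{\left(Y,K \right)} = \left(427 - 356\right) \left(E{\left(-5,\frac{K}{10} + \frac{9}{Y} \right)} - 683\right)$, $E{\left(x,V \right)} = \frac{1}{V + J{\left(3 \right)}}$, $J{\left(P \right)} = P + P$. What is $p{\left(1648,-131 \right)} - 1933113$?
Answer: $- \frac{115843290194}{58459} \approx -1.9816 \cdot 10^{6}$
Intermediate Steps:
$J{\left(P \right)} = 2 P$
$E{\left(x,V \right)} = \frac{1}{6 + V}$ ($E{\left(x,V \right)} = \frac{1}{V + 2 \cdot 3} = \frac{1}{V + 6} = \frac{1}{6 + V}$)
$p{\left(Y,K \right)} = -48493 + \frac{71}{6 + \frac{9}{Y} + \frac{K}{10}}$ ($p{\left(Y,K \right)} = \left(427 - 356\right) \left(\frac{1}{6 + \left(\frac{K}{10} + \frac{9}{Y}\right)} - 683\right) = 71 \left(\frac{1}{6 + \left(K \frac{1}{10} + \frac{9}{Y}\right)} - 683\right) = 71 \left(\frac{1}{6 + \left(\frac{K}{10} + \frac{9}{Y}\right)} - 683\right) = 71 \left(\frac{1}{6 + \left(\frac{9}{Y} + \frac{K}{10}\right)} - 683\right) = 71 \left(\frac{1}{6 + \frac{9}{Y} + \frac{K}{10}} - 683\right) = 71 \left(-683 + \frac{1}{6 + \frac{9}{Y} + \frac{K}{10}}\right) = -48493 + \frac{71}{6 + \frac{9}{Y} + \frac{K}{10}}$)
$p{\left(1648,-131 \right)} - 1933113 = \frac{71 \left(-61470 + 10 \cdot 1648 - 1125584 \left(60 - 131\right)\right)}{90 + 1648 \left(60 - 131\right)} - 1933113 = \frac{71 \left(-61470 + 16480 - 1125584 \left(-71\right)\right)}{90 + 1648 \left(-71\right)} - 1933113 = \frac{71 \left(-61470 + 16480 + 79916464\right)}{90 - 117008} - 1933113 = 71 \frac{1}{-116918} \cdot 79871474 - 1933113 = 71 \left(- \frac{1}{116918}\right) 79871474 - 1933113 = - \frac{2835437327}{58459} - 1933113 = - \frac{115843290194}{58459}$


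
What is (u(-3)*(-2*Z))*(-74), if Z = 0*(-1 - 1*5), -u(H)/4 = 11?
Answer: 0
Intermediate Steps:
u(H) = -44 (u(H) = -4*11 = -44)
Z = 0 (Z = 0*(-1 - 5) = 0*(-6) = 0)
(u(-3)*(-2*Z))*(-74) = -(-88)*0*(-74) = -44*0*(-74) = 0*(-74) = 0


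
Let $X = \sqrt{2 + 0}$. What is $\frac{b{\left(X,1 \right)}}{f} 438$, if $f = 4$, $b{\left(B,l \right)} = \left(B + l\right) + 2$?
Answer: $\frac{657}{2} + \frac{219 \sqrt{2}}{2} \approx 483.36$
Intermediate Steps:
$X = \sqrt{2} \approx 1.4142$
$b{\left(B,l \right)} = 2 + B + l$
$\frac{b{\left(X,1 \right)}}{f} 438 = \frac{2 + \sqrt{2} + 1}{4} \cdot 438 = \left(3 + \sqrt{2}\right) \frac{1}{4} \cdot 438 = \left(\frac{3}{4} + \frac{\sqrt{2}}{4}\right) 438 = \frac{657}{2} + \frac{219 \sqrt{2}}{2}$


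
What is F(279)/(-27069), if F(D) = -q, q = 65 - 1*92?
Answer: -9/9023 ≈ -0.00099745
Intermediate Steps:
q = -27 (q = 65 - 92 = -27)
F(D) = 27 (F(D) = -1*(-27) = 27)
F(279)/(-27069) = 27/(-27069) = 27*(-1/27069) = -9/9023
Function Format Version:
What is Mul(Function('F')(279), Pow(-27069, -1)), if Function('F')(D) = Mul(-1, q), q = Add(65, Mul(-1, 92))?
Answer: Rational(-9, 9023) ≈ -0.00099745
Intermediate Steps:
q = -27 (q = Add(65, -92) = -27)
Function('F')(D) = 27 (Function('F')(D) = Mul(-1, -27) = 27)
Mul(Function('F')(279), Pow(-27069, -1)) = Mul(27, Pow(-27069, -1)) = Mul(27, Rational(-1, 27069)) = Rational(-9, 9023)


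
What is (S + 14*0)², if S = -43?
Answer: 1849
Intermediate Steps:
(S + 14*0)² = (-43 + 14*0)² = (-43 + 0)² = (-43)² = 1849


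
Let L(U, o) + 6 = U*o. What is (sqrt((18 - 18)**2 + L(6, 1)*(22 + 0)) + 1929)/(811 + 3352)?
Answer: 1929/4163 ≈ 0.46337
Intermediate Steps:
L(U, o) = -6 + U*o
(sqrt((18 - 18)**2 + L(6, 1)*(22 + 0)) + 1929)/(811 + 3352) = (sqrt((18 - 18)**2 + (-6 + 6*1)*(22 + 0)) + 1929)/(811 + 3352) = (sqrt(0**2 + (-6 + 6)*22) + 1929)/4163 = (sqrt(0 + 0*22) + 1929)*(1/4163) = (sqrt(0 + 0) + 1929)*(1/4163) = (sqrt(0) + 1929)*(1/4163) = (0 + 1929)*(1/4163) = 1929*(1/4163) = 1929/4163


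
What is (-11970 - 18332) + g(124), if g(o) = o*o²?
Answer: 1876322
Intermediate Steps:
g(o) = o³
(-11970 - 18332) + g(124) = (-11970 - 18332) + 124³ = -30302 + 1906624 = 1876322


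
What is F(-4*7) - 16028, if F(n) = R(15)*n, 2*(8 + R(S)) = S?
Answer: -16014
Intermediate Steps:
R(S) = -8 + S/2
F(n) = -n/2 (F(n) = (-8 + (½)*15)*n = (-8 + 15/2)*n = -n/2)
F(-4*7) - 16028 = -(-2)*7 - 16028 = -½*(-28) - 16028 = 14 - 16028 = -16014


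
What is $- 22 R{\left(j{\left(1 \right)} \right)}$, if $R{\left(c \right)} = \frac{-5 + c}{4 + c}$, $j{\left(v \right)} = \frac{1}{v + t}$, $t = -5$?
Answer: $\frac{154}{5} \approx 30.8$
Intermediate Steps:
$j{\left(v \right)} = \frac{1}{-5 + v}$ ($j{\left(v \right)} = \frac{1}{v - 5} = \frac{1}{-5 + v}$)
$R{\left(c \right)} = \frac{-5 + c}{4 + c}$
$- 22 R{\left(j{\left(1 \right)} \right)} = - 22 \frac{-5 + \frac{1}{-5 + 1}}{4 + \frac{1}{-5 + 1}} = - 22 \frac{-5 + \frac{1}{-4}}{4 + \frac{1}{-4}} = - 22 \frac{-5 - \frac{1}{4}}{4 - \frac{1}{4}} = - 22 \frac{1}{\frac{15}{4}} \left(- \frac{21}{4}\right) = - 22 \cdot \frac{4}{15} \left(- \frac{21}{4}\right) = \left(-22\right) \left(- \frac{7}{5}\right) = \frac{154}{5}$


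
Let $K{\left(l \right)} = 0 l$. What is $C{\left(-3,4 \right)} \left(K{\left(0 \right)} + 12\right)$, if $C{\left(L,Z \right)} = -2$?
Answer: $-24$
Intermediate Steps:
$K{\left(l \right)} = 0$
$C{\left(-3,4 \right)} \left(K{\left(0 \right)} + 12\right) = - 2 \left(0 + 12\right) = \left(-2\right) 12 = -24$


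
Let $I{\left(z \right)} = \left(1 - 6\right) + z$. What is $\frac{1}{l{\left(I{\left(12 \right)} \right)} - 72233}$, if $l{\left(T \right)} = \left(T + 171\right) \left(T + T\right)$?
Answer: $- \frac{1}{69741} \approx -1.4339 \cdot 10^{-5}$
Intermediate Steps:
$I{\left(z \right)} = -5 + z$
$l{\left(T \right)} = 2 T \left(171 + T\right)$ ($l{\left(T \right)} = \left(171 + T\right) 2 T = 2 T \left(171 + T\right)$)
$\frac{1}{l{\left(I{\left(12 \right)} \right)} - 72233} = \frac{1}{2 \left(-5 + 12\right) \left(171 + \left(-5 + 12\right)\right) - 72233} = \frac{1}{2 \cdot 7 \left(171 + 7\right) - 72233} = \frac{1}{2 \cdot 7 \cdot 178 - 72233} = \frac{1}{2492 - 72233} = \frac{1}{-69741} = - \frac{1}{69741}$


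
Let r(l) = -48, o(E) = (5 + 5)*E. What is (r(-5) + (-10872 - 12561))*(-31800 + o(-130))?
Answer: 777221100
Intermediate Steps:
o(E) = 10*E
(r(-5) + (-10872 - 12561))*(-31800 + o(-130)) = (-48 + (-10872 - 12561))*(-31800 + 10*(-130)) = (-48 - 23433)*(-31800 - 1300) = -23481*(-33100) = 777221100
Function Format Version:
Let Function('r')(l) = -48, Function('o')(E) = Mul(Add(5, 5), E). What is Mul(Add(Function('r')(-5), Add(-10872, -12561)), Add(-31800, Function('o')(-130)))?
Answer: 777221100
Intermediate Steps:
Function('o')(E) = Mul(10, E)
Mul(Add(Function('r')(-5), Add(-10872, -12561)), Add(-31800, Function('o')(-130))) = Mul(Add(-48, Add(-10872, -12561)), Add(-31800, Mul(10, -130))) = Mul(Add(-48, -23433), Add(-31800, -1300)) = Mul(-23481, -33100) = 777221100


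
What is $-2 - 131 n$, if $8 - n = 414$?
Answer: $53184$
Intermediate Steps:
$n = -406$ ($n = 8 - 414 = -406$)
$-2 - 131 n = -2 - -53186 = -2 + 53186 = 53184$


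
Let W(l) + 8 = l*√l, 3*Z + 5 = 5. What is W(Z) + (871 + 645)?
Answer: 1508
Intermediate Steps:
Z = 0 (Z = -5/3 + (⅓)*5 = -5/3 + 5/3 = 0)
W(l) = -8 + l^(3/2) (W(l) = -8 + l*√l = -8 + l^(3/2))
W(Z) + (871 + 645) = (-8 + 0^(3/2)) + (871 + 645) = (-8 + 0) + 1516 = -8 + 1516 = 1508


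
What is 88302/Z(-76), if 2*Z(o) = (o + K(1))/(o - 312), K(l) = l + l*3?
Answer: 2855098/3 ≈ 9.5170e+5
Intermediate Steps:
K(l) = 4*l (K(l) = l + 3*l = 4*l)
Z(o) = (4 + o)/(2*(-312 + o)) (Z(o) = ((o + 4*1)/(o - 312))/2 = ((o + 4)/(-312 + o))/2 = ((4 + o)/(-312 + o))/2 = (4 + o)/(2*(-312 + o)))
88302/Z(-76) = 88302/(((4 - 76)/(2*(-312 - 76)))) = 88302/(((½)*(-72)/(-388))) = 88302/(((½)*(-1/388)*(-72))) = 88302/(9/97) = 88302*(97/9) = 2855098/3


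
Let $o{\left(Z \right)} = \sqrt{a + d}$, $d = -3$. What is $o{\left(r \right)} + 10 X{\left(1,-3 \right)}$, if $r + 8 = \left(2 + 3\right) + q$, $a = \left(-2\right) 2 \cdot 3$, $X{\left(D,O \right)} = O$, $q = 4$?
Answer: $-30 + i \sqrt{15} \approx -30.0 + 3.873 i$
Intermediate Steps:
$a = -12$ ($a = \left(-4\right) 3 = -12$)
$r = 1$ ($r = -8 + \left(\left(2 + 3\right) + 4\right) = -8 + \left(5 + 4\right) = -8 + 9 = 1$)
$o{\left(Z \right)} = i \sqrt{15}$ ($o{\left(Z \right)} = \sqrt{-12 - 3} = \sqrt{-15} = i \sqrt{15}$)
$o{\left(r \right)} + 10 X{\left(1,-3 \right)} = i \sqrt{15} + 10 \left(-3\right) = i \sqrt{15} - 30 = -30 + i \sqrt{15}$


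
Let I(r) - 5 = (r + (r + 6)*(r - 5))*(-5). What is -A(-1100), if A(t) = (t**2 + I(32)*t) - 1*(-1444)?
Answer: -7024944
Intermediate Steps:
I(r) = 5 - 5*r - 5*(-5 + r)*(6 + r) (I(r) = 5 + (r + (r + 6)*(r - 5))*(-5) = 5 + (r + (6 + r)*(-5 + r))*(-5) = 5 + (r + (-5 + r)*(6 + r))*(-5) = 5 + (-5*r - 5*(-5 + r)*(6 + r)) = 5 - 5*r - 5*(-5 + r)*(6 + r))
A(t) = 1444 + t**2 - 5285*t (A(t) = (t**2 + (155 - 10*32 - 5*32**2)*t) - 1*(-1444) = (t**2 + (155 - 320 - 5*1024)*t) + 1444 = (t**2 + (155 - 320 - 5120)*t) + 1444 = (t**2 - 5285*t) + 1444 = 1444 + t**2 - 5285*t)
-A(-1100) = -(1444 + (-1100)**2 - 5285*(-1100)) = -(1444 + 1210000 + 5813500) = -1*7024944 = -7024944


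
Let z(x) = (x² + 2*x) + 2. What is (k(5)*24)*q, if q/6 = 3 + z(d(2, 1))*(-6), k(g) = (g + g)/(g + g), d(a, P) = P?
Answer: -3888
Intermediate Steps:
z(x) = 2 + x² + 2*x
k(g) = 1 (k(g) = (2*g)/((2*g)) = (2*g)*(1/(2*g)) = 1)
q = -162 (q = 6*(3 + (2 + 1² + 2*1)*(-6)) = 6*(3 + (2 + 1 + 2)*(-6)) = 6*(3 + 5*(-6)) = 6*(3 - 30) = 6*(-27) = -162)
(k(5)*24)*q = (1*24)*(-162) = 24*(-162) = -3888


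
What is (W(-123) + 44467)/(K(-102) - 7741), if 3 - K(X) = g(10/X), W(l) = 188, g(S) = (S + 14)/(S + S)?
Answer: -148850/25557 ≈ -5.8242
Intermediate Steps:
g(S) = (14 + S)/(2*S) (g(S) = (14 + S)/((2*S)) = (14 + S)*(1/(2*S)) = (14 + S)/(2*S))
K(X) = 3 - X*(14 + 10/X)/20 (K(X) = 3 - (14 + 10/X)/(2*(10/X)) = 3 - X/10*(14 + 10/X)/2 = 3 - X*(14 + 10/X)/20)
(W(-123) + 44467)/(K(-102) - 7741) = (188 + 44467)/((5/2 - 7/10*(-102)) - 7741) = 44655/((5/2 + 357/5) - 7741) = 44655/(739/10 - 7741) = 44655/(-76671/10) = 44655*(-10/76671) = -148850/25557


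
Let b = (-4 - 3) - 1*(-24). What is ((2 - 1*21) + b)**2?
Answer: 4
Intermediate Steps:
b = 17 (b = -7 + 24 = 17)
((2 - 1*21) + b)**2 = ((2 - 1*21) + 17)**2 = ((2 - 21) + 17)**2 = (-19 + 17)**2 = (-2)**2 = 4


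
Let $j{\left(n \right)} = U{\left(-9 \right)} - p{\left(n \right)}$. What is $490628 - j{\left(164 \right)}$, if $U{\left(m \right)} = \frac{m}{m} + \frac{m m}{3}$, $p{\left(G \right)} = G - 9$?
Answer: $490755$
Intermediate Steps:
$p{\left(G \right)} = -9 + G$ ($p{\left(G \right)} = G - 9 = -9 + G$)
$U{\left(m \right)} = 1 + \frac{m^{2}}{3}$ ($U{\left(m \right)} = 1 + m^{2} \cdot \frac{1}{3} = 1 + \frac{m^{2}}{3}$)
$j{\left(n \right)} = 37 - n$ ($j{\left(n \right)} = \left(1 + \frac{\left(-9\right)^{2}}{3}\right) - \left(-9 + n\right) = \left(1 + \frac{1}{3} \cdot 81\right) - \left(-9 + n\right) = \left(1 + 27\right) - \left(-9 + n\right) = 28 - \left(-9 + n\right) = 37 - n$)
$490628 - j{\left(164 \right)} = 490628 - \left(37 - 164\right) = 490628 - -127 = 490628 + 127 = 490755$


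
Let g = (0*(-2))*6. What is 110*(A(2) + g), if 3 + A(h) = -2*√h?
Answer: -330 - 220*√2 ≈ -641.13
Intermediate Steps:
g = 0 (g = 0*6 = 0)
A(h) = -3 - 2*√h
110*(A(2) + g) = 110*((-3 - 2*√2) + 0) = 110*(-3 - 2*√2) = -330 - 220*√2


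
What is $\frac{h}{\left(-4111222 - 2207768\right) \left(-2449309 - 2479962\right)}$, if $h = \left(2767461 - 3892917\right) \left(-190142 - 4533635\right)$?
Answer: $\frac{886067194552}{5191335692715} \approx 0.17068$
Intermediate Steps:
$h = 5316403167312$ ($h = \left(-1125456\right) \left(-4723777\right) = 5316403167312$)
$\frac{h}{\left(-4111222 - 2207768\right) \left(-2449309 - 2479962\right)} = \frac{5316403167312}{\left(-4111222 - 2207768\right) \left(-2449309 - 2479962\right)} = \frac{5316403167312}{\left(-6318990\right) \left(-4929271\right)} = \frac{5316403167312}{31148014156290} = 5316403167312 \cdot \frac{1}{31148014156290} = \frac{886067194552}{5191335692715}$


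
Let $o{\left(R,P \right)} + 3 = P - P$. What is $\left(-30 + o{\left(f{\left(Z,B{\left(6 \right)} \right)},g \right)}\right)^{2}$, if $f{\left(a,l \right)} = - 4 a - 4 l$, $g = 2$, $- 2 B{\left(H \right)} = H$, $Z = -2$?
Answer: $1089$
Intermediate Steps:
$B{\left(H \right)} = - \frac{H}{2}$
$o{\left(R,P \right)} = -3$ ($o{\left(R,P \right)} = -3 + \left(P - P\right) = -3 + 0 = -3$)
$\left(-30 + o{\left(f{\left(Z,B{\left(6 \right)} \right)},g \right)}\right)^{2} = \left(-30 - 3\right)^{2} = \left(-33\right)^{2} = 1089$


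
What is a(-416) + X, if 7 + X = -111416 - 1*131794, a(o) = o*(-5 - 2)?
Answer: -240305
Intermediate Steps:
a(o) = -7*o (a(o) = o*(-7) = -7*o)
X = -243217 (X = -7 + (-111416 - 1*131794) = -7 + (-111416 - 131794) = -7 - 243210 = -243217)
a(-416) + X = -7*(-416) - 243217 = 2912 - 243217 = -240305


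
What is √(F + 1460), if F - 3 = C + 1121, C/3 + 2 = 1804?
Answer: √7990 ≈ 89.387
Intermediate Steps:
C = 5406 (C = -6 + 3*1804 = -6 + 5412 = 5406)
F = 6530 (F = 3 + (5406 + 1121) = 3 + 6527 = 6530)
√(F + 1460) = √(6530 + 1460) = √7990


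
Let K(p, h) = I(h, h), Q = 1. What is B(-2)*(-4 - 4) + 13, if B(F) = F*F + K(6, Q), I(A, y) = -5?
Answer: 21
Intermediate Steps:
K(p, h) = -5
B(F) = -5 + F² (B(F) = F*F - 5 = F² - 5 = -5 + F²)
B(-2)*(-4 - 4) + 13 = (-5 + (-2)²)*(-4 - 4) + 13 = (-5 + 4)*(-8) + 13 = -1*(-8) + 13 = 8 + 13 = 21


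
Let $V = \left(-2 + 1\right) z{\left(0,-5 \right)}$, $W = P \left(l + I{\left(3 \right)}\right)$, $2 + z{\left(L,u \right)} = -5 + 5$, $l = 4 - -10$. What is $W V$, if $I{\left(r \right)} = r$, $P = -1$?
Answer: $-34$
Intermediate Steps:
$l = 14$ ($l = 4 + 10 = 14$)
$z{\left(L,u \right)} = -2$ ($z{\left(L,u \right)} = -2 + \left(-5 + 5\right) = -2 + 0 = -2$)
$W = -17$ ($W = - (14 + 3) = \left(-1\right) 17 = -17$)
$V = 2$ ($V = \left(-2 + 1\right) \left(-2\right) = \left(-1\right) \left(-2\right) = 2$)
$W V = \left(-17\right) 2 = -34$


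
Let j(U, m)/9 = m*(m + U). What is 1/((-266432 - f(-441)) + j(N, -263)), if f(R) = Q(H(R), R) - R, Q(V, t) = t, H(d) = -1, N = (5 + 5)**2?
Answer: 1/119389 ≈ 8.3760e-6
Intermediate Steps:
N = 100 (N = 10**2 = 100)
f(R) = 0 (f(R) = R - R = 0)
j(U, m) = 9*m*(U + m) (j(U, m) = 9*(m*(m + U)) = 9*(m*(U + m)) = 9*m*(U + m))
1/((-266432 - f(-441)) + j(N, -263)) = 1/((-266432 - 1*0) + 9*(-263)*(100 - 263)) = 1/((-266432 + 0) + 9*(-263)*(-163)) = 1/(-266432 + 385821) = 1/119389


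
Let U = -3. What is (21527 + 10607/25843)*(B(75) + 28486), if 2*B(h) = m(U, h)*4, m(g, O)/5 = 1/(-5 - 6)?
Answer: 174319115527648/284273 ≈ 6.1321e+8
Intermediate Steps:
m(g, O) = -5/11 (m(g, O) = 5/(-5 - 6) = 5/(-11) = 5*(-1/11) = -5/11)
B(h) = -10/11 (B(h) = (-5/11*4)/2 = (1/2)*(-20/11) = -10/11)
(21527 + 10607/25843)*(B(75) + 28486) = (21527 + 10607/25843)*(-10/11 + 28486) = (21527 + 10607*(1/25843))*(313336/11) = (21527 + 10607/25843)*(313336/11) = (556332868/25843)*(313336/11) = 174319115527648/284273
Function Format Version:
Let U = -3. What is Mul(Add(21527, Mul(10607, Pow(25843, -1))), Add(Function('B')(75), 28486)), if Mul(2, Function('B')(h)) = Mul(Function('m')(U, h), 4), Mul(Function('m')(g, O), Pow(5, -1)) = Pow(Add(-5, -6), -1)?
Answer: Rational(174319115527648, 284273) ≈ 6.1321e+8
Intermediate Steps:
Function('m')(g, O) = Rational(-5, 11) (Function('m')(g, O) = Mul(5, Pow(Add(-5, -6), -1)) = Mul(5, Pow(-11, -1)) = Mul(5, Rational(-1, 11)) = Rational(-5, 11))
Function('B')(h) = Rational(-10, 11) (Function('B')(h) = Mul(Rational(1, 2), Mul(Rational(-5, 11), 4)) = Mul(Rational(1, 2), Rational(-20, 11)) = Rational(-10, 11))
Mul(Add(21527, Mul(10607, Pow(25843, -1))), Add(Function('B')(75), 28486)) = Mul(Add(21527, Mul(10607, Pow(25843, -1))), Add(Rational(-10, 11), 28486)) = Mul(Add(21527, Mul(10607, Rational(1, 25843))), Rational(313336, 11)) = Mul(Add(21527, Rational(10607, 25843)), Rational(313336, 11)) = Mul(Rational(556332868, 25843), Rational(313336, 11)) = Rational(174319115527648, 284273)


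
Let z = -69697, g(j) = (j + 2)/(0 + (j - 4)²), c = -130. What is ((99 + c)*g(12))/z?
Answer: 217/2230304 ≈ 9.7296e-5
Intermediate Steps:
g(j) = (2 + j)/(-4 + j)² (g(j) = (2 + j)/(0 + (-4 + j)²) = (2 + j)/((-4 + j)²) = (2 + j)/(-4 + j)²)
((99 + c)*g(12))/z = ((99 - 130)*((2 + 12)/(-4 + 12)²))/(-69697) = -31*14/8²*(-1/69697) = -31*14/64*(-1/69697) = -31*7/32*(-1/69697) = -217/32*(-1/69697) = 217/2230304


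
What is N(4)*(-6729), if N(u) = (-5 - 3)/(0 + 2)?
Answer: 26916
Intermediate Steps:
N(u) = -4 (N(u) = -8/2 = -8*1/2 = -4)
N(4)*(-6729) = -4*(-6729) = 26916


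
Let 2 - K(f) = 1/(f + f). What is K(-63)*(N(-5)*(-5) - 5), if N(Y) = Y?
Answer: 2530/63 ≈ 40.159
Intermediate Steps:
K(f) = 2 - 1/(2*f) (K(f) = 2 - 1/(f + f) = 2 - 1/(2*f))
K(-63)*(N(-5)*(-5) - 5) = (2 - 1/2/(-63))*(-5*(-5) - 5) = (2 - 1/2*(-1/63))*(25 - 5) = (2 + 1/126)*20 = (253/126)*20 = 2530/63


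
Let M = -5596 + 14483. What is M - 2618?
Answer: 6269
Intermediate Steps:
M = 8887
M - 2618 = 8887 - 2618 = 6269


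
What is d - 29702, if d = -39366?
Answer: -69068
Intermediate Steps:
d - 29702 = -39366 - 29702 = -69068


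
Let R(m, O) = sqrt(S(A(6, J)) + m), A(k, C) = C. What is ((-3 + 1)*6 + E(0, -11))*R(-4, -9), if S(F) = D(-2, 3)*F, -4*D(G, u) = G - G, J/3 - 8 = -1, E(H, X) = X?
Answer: -46*I ≈ -46.0*I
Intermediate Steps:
J = 21 (J = 24 + 3*(-1) = 24 - 3 = 21)
D(G, u) = 0 (D(G, u) = -(G - G)/4 = -1/4*0 = 0)
S(F) = 0 (S(F) = 0*F = 0)
R(m, O) = sqrt(m) (R(m, O) = sqrt(0 + m) = sqrt(m))
((-3 + 1)*6 + E(0, -11))*R(-4, -9) = ((-3 + 1)*6 - 11)*sqrt(-4) = (-2*6 - 11)*(2*I) = (-12 - 11)*(2*I) = -46*I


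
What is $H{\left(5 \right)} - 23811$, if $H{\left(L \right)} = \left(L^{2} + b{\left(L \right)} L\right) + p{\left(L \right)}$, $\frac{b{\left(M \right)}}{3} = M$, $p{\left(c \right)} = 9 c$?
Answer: $-23666$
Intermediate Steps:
$b{\left(M \right)} = 3 M$
$H{\left(L \right)} = 4 L^{2} + 9 L$ ($H{\left(L \right)} = \left(L^{2} + 3 L L\right) + 9 L = \left(L^{2} + 3 L^{2}\right) + 9 L = 4 L^{2} + 9 L$)
$H{\left(5 \right)} - 23811 = 5 \left(9 + 4 \cdot 5\right) - 23811 = 5 \left(9 + 20\right) - 23811 = 5 \cdot 29 - 23811 = 145 - 23811 = -23666$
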